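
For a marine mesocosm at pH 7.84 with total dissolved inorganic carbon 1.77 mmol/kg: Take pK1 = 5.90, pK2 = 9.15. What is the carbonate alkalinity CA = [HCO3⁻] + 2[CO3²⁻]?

CA = [HCO3⁻] + 2[CO3²⁻] = (α₁ + 2α₂)·DIC
At pH 7.84: [H⁺]/K1 = 10^-1.94 = 0.011482, K2/[H⁺] = 10^-1.31 = 0.048978
α₁ = 1/(1 + 0.011482 + 0.048978) = 1/1.0605 = 0.9430; α₂ = α₁·K2/[H⁺] = 0.04619
α₁ + 2α₂ = 1.0354
CA = 1.0354 × 1.77 = 1.83 mmol/kg

CA = 1.83 mmol/kg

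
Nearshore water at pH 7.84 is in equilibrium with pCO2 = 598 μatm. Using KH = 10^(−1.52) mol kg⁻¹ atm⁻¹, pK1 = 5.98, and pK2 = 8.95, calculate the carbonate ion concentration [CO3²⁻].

[CO3²⁻] = 0.102 mmol/kg

[CO2*] = KH · pCO2 = 10^(−1.52) × 598×10^-6 = 1.806×10^-5 mol/kg
α₀ = 1/(1 + K1/[H⁺] + K1K2/[H⁺]²) = 1/(1 + 10^+1.86 + 10^+0.75) = 0.01265
DIC = [CO2*]/α₀ = 1.806×10^-5 / 0.01265 = 1.428 mmol/kg
[CO3²⁻] = α₂·DIC; α₂ = 0.07112, so [CO3²⁻] = 0.07112 × 1.428 = 0.102 mmol/kg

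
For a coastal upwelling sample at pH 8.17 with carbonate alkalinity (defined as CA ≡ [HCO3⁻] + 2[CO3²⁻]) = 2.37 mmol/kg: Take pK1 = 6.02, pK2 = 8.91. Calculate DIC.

DIC = 2.07 mmol/kg

CA = [HCO3⁻] + 2[CO3²⁻] = (α₁ + 2α₂)·DIC
At pH 8.17: [H⁺]/K1 = 10^-2.15 = 0.0070795, K2/[H⁺] = 10^-0.74 = 0.18197
α₁ = 1/(1 + 0.0070795 + 0.18197) = 1/1.1890 = 0.8410; α₂ = α₁·K2/[H⁺] = 0.1530
α₁ + 2α₂ = 1.1471
DIC = CA / (α₁ + 2α₂) = 2.37 / 1.1471 = 2.07 mmol/kg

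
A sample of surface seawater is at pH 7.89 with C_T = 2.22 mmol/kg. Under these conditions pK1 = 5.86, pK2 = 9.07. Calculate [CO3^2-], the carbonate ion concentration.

[CO3²⁻] = 0.136 mmol/kg

α₂ = 1 / (1 + [H⁺]/K2 + [H⁺]²/(K1K2)) = 1 / (1 + 10^+1.18 + 10^-0.85)
   = 1 / (1 + 15.136 + 0.14125) = 1/16.277 = 0.06144
[CO3²⁻] = α₂ × DIC = 0.06144 × 2.22 = 0.136 mmol/kg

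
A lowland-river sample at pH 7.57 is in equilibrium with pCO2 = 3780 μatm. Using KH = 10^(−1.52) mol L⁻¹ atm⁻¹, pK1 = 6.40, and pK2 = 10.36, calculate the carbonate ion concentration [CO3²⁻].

[CO3²⁻] = 2.74 μmol/L

[CO2*] = KH · pCO2 = 10^(−1.52) × 3780×10^-6 = 1.142×10^-4 mol/L
α₀ = 1/(1 + K1/[H⁺] + K1K2/[H⁺]²) = 1/(1 + 10^+1.17 + 10^-1.62) = 0.06323
DIC = [CO2*]/α₀ = 1.142×10^-4 / 0.06323 = 1.805 mmol/L
[CO3²⁻] = α₂·DIC; α₂ = 0.001517, so [CO3²⁻] = 0.001517 × 1.805 = 0.00274 mmol/L = 2.74 μmol/L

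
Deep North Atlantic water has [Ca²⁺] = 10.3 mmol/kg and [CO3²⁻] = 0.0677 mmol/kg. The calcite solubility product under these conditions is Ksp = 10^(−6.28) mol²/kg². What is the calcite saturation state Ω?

Ksp = 10^(−6.28) = 5.248×10^-7
Ω = [Ca²⁺][CO3²⁻]/Ksp = (10.3×10^-3)(0.0677×10^-3) / 5.248×10^-7 = 1.33

Ω = 1.33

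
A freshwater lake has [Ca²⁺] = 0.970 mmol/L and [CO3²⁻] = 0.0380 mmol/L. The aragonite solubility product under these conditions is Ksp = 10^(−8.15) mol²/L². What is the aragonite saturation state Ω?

Ksp = 10^(−8.15) = 7.079×10^-9
Ω = [Ca²⁺][CO3²⁻]/Ksp = (0.970×10^-3)(0.0380×10^-3) / 7.079×10^-9 = 5.21

Ω = 5.21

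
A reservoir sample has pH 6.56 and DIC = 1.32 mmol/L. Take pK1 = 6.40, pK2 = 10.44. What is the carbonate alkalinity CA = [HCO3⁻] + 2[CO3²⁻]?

CA = 0.780 mmol/L

CA = [HCO3⁻] + 2[CO3²⁻] = (α₁ + 2α₂)·DIC
At pH 6.56: [H⁺]/K1 = 10^-0.16 = 0.69183, K2/[H⁺] = 10^-3.88 = 0.00013183
α₁ = 1/(1 + 0.69183 + 0.00013183) = 1/1.6920 = 0.5910; α₂ = α₁·K2/[H⁺] = 7.791×10^-5
α₁ + 2α₂ = 0.5912
CA = 0.5912 × 1.32 = 0.780 mmol/L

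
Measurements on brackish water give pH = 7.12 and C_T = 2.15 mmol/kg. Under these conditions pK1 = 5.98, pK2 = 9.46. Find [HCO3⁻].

[HCO3⁻] = 2.00 mmol/kg

α₁ = 1 / (1 + [H⁺]/K1 + K2/[H⁺]) = 1 / (1 + 10^-1.14 + 10^-2.34)
   = 1 / (1 + 0.072444 + 0.0045709) = 1/1.0770 = 0.9285
[HCO3⁻] = α₁ × DIC = 0.9285 × 2.15 = 2.00 mmol/kg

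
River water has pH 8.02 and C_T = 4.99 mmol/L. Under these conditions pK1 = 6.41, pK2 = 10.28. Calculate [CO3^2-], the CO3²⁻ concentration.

[CO3²⁻] = 0.0266 mmol/L

α₂ = 1 / (1 + [H⁺]/K2 + [H⁺]²/(K1K2)) = 1 / (1 + 10^+2.26 + 10^+0.65)
   = 1 / (1 + 181.97 + 4.4668) = 1/187.44 = 0.005335
[CO3²⁻] = α₂ × DIC = 0.005335 × 4.99 = 0.0266 mmol/L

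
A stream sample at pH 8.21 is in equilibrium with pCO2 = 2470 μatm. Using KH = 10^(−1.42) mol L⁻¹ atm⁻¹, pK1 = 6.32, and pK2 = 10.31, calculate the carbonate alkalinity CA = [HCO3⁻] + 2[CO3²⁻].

CA = 7.41 mmol/L

[CO2*] = KH · pCO2 = 10^(−1.42) × 2470×10^-6 = 9.391×10^-5 mol/L
α₀ = 1/(1 + K1/[H⁺] + K1K2/[H⁺]²) = 1/(1 + 10^+1.89 + 10^-0.21) = 0.01262
DIC = [CO2*]/α₀ = 9.391×10^-5 / 0.01262 = 7.441 mmol/L
CA = (α₁ + 2α₂)·DIC = (0.9796 + 2×0.007781) × 7.441 = 7.41 mmol/L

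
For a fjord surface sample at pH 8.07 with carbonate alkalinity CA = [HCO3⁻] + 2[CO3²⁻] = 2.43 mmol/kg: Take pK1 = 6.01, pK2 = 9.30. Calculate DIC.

DIC = 2.32 mmol/kg

CA = [HCO3⁻] + 2[CO3²⁻] = (α₁ + 2α₂)·DIC
At pH 8.07: [H⁺]/K1 = 10^-2.06 = 0.0087096, K2/[H⁺] = 10^-1.23 = 0.058884
α₁ = 1/(1 + 0.0087096 + 0.058884) = 1/1.0676 = 0.9367; α₂ = α₁·K2/[H⁺] = 0.05516
α₁ + 2α₂ = 1.0470
DIC = CA / (α₁ + 2α₂) = 2.43 / 1.0470 = 2.32 mmol/kg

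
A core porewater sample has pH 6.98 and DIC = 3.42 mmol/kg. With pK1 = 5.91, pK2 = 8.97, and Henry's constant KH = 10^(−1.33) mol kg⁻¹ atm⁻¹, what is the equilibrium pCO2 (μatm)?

pCO2 = 5680 μatm

α₀ = 1 / (1 + K1/[H⁺] + K1K2/[H⁺]²) = 1 / (1 + 10^+1.07 + 10^-0.92)
   = 1 / (1 + 11.749 + 0.12023) = 1/12.869 = 0.07770
[CO2*] = α₀ × DIC = 0.07770 × 3.42 = 0.2658 mmol/kg
pCO2 = [CO2*]/KH = 2.658×10^-4 / 4.677×10^-2 = 5680 μatm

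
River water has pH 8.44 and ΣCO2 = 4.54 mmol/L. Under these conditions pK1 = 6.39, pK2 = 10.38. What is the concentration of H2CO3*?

[CO2*] = 0.0397 mmol/L

α₀ = 1 / (1 + K1/[H⁺] + K1K2/[H⁺]²) = 1 / (1 + 10^+2.05 + 10^+0.11)
   = 1 / (1 + 112.20 + 1.2882) = 1/114.49 = 0.008734
[CO2*] = α₀ × DIC = 0.008734 × 4.54 = 0.0397 mmol/L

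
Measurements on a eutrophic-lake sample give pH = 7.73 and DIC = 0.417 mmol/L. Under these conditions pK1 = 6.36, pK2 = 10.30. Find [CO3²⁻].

[CO3²⁻] = 1.07 μmol/L

α₂ = 1 / (1 + [H⁺]/K2 + [H⁺]²/(K1K2)) = 1 / (1 + 10^+2.57 + 10^+1.20)
   = 1 / (1 + 371.54 + 15.849) = 1/388.38 = 0.002575
[CO3²⁻] = α₂ × DIC = 0.002575 × 0.417 = 0.00107 mmol/L = 1.07 μmol/L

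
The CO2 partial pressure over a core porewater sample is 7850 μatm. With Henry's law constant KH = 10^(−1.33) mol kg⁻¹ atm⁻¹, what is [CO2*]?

KH = 10^(−1.33) = 4.677×10^-2 mol kg⁻¹ atm⁻¹
[CO2*] = KH · pCO2 = 4.677×10^-2 × 7850×10^-6 atm = 3.67×10^-4 mol/kg

[CO2*] = 367 μmol/kg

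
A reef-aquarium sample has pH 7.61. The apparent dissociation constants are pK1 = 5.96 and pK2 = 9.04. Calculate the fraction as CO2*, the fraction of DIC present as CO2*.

α₀ = 0.0211

α₀ = 1 / (1 + K1/[H⁺] + K1K2/[H⁺]²) = 1 / (1 + 10^+1.65 + 10^+0.22)
   = 1 / (1 + 44.668 + 1.6596) = 1/47.328 = 0.02113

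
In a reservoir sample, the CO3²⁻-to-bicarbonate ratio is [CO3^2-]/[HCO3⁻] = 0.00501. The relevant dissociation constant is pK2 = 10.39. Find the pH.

From K2 = [H⁺][CO3^2-]/[HCO3⁻]:  pH = pK2 + log₁₀([CO3^2-]/[HCO3⁻])
log₁₀(0.00501) = -2.300
pH = 10.39 + (-2.300) = 8.09

pH = 8.09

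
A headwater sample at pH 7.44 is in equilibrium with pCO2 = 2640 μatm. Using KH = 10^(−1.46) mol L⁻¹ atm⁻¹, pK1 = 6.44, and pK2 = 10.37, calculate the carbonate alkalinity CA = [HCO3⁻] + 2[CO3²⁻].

CA = 0.918 mmol/L

[CO2*] = KH · pCO2 = 10^(−1.46) × 2640×10^-6 = 9.154×10^-5 mol/L
α₀ = 1/(1 + K1/[H⁺] + K1K2/[H⁺]²) = 1/(1 + 10^+1.00 + 10^-1.93) = 0.09081
DIC = [CO2*]/α₀ = 9.154×10^-5 / 0.09081 = 1.008 mmol/L
CA = (α₁ + 2α₂)·DIC = (0.9081 + 2×0.001067) × 1.008 = 0.918 mmol/L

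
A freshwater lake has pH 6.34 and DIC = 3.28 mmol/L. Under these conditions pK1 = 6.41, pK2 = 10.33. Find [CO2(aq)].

α₀ = 1 / (1 + K1/[H⁺] + K1K2/[H⁺]²) = 1 / (1 + 10^-0.07 + 10^-4.06)
   = 1 / (1 + 0.85114 + 8.7096×10^-5) = 1/1.8512 = 0.5402
[CO2*] = α₀ × DIC = 0.5402 × 3.28 = 1.77 mmol/L

[CO2*] = 1.77 mmol/L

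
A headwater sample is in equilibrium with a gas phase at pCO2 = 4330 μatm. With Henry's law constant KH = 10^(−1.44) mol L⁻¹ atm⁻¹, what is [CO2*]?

[CO2*] = 157 μmol/L

KH = 10^(−1.44) = 3.631×10^-2 mol L⁻¹ atm⁻¹
[CO2*] = KH · pCO2 = 3.631×10^-2 × 4330×10^-6 atm = 1.57×10^-4 mol/L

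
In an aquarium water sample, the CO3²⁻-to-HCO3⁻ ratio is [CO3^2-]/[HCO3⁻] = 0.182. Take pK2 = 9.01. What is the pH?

pH = 8.27

From K2 = [H⁺][CO3^2-]/[HCO3⁻]:  pH = pK2 + log₁₀([CO3^2-]/[HCO3⁻])
log₁₀(0.182) = -0.740
pH = 9.01 + (-0.740) = 8.27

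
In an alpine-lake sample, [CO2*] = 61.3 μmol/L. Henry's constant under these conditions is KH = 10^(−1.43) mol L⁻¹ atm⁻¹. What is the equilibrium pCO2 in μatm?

KH = 10^(−1.43) = 3.715×10^-2 mol L⁻¹ atm⁻¹
pCO2 = [CO2*]/KH = 61.3×10^-6 / 3.715×10^-2 = 1.65×10^-3 atm = 1650 μatm

pCO2 = 1650 μatm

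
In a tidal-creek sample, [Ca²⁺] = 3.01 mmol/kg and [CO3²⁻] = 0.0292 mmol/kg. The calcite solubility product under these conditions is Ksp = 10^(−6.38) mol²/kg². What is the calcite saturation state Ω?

Ω = 0.211

Ksp = 10^(−6.38) = 4.169×10^-7
Ω = [Ca²⁺][CO3²⁻]/Ksp = (3.01×10^-3)(0.0292×10^-3) / 4.169×10^-7 = 0.211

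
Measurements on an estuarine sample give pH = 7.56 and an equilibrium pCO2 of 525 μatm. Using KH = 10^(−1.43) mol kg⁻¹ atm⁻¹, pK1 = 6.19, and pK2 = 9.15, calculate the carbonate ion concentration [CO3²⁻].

[CO2*] = KH · pCO2 = 10^(−1.43) × 525×10^-6 = 1.951×10^-5 mol/kg
α₀ = 1/(1 + K1/[H⁺] + K1K2/[H⁺]²) = 1/(1 + 10^+1.37 + 10^-0.22) = 0.03993
DIC = [CO2*]/α₀ = 1.951×10^-5 / 0.03993 = 0.4885 mmol/kg
[CO3²⁻] = α₂·DIC; α₂ = 0.02406, so [CO3²⁻] = 0.02406 × 0.4885 = 0.0118 mmol/kg = 11.8 μmol/kg

[CO3²⁻] = 11.8 μmol/kg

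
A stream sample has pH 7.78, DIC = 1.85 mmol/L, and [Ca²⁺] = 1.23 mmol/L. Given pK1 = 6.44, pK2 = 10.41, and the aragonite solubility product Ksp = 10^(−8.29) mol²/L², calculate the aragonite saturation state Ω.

α₂ = 1 / (1 + [H⁺]/K2 + [H⁺]²/(K1K2)) = 1 / (1 + 10^+2.63 + 10^+1.29)
   = 1 / (1 + 426.58 + 19.498) = 1/447.08 = 0.002237
[CO3²⁻] = α₂ × DIC = 0.002237 × 1.85 = 0.004138 mmol/L = 4.138 μmol/L
Ksp = 10^(−8.29) = 5.129×10^-9
Ω = [Ca²⁺][CO3²⁻]/Ksp = (1.23×10^-3)(4.138×10^-6) / 5.129×10^-9 = 0.992

Ω = 0.992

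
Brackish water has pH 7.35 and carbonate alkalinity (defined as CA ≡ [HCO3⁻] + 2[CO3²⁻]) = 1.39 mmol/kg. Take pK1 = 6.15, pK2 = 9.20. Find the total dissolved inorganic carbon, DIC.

CA = [HCO3⁻] + 2[CO3²⁻] = (α₁ + 2α₂)·DIC
At pH 7.35: [H⁺]/K1 = 10^-1.20 = 0.063096, K2/[H⁺] = 10^-1.85 = 0.014125
α₁ = 1/(1 + 0.063096 + 0.014125) = 1/1.0772 = 0.9283; α₂ = α₁·K2/[H⁺] = 0.01311
α₁ + 2α₂ = 0.9545
DIC = CA / (α₁ + 2α₂) = 1.39 / 0.9545 = 1.46 mmol/kg

DIC = 1.46 mmol/kg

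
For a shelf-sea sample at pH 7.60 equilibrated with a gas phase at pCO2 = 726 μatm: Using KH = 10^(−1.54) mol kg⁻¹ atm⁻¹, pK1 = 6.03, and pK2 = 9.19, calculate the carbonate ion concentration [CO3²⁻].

[CO3²⁻] = 20.0 μmol/kg

[CO2*] = KH · pCO2 = 10^(−1.54) × 726×10^-6 = 2.094×10^-5 mol/kg
α₀ = 1/(1 + K1/[H⁺] + K1K2/[H⁺]²) = 1/(1 + 10^+1.57 + 10^-0.02) = 0.02557
DIC = [CO2*]/α₀ = 2.094×10^-5 / 0.02557 = 0.8189 mmol/kg
[CO3²⁻] = α₂·DIC; α₂ = 0.02442, so [CO3²⁻] = 0.02442 × 0.8189 = 0.0200 mmol/kg = 20.0 μmol/kg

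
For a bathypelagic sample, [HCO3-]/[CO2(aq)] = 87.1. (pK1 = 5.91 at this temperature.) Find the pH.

pH = 7.85

From K1 = [H⁺][HCO3-]/[CO2(aq)]:  pH = pK1 + log₁₀([HCO3-]/[CO2(aq)])
log₁₀(87.1) = +1.940
pH = 5.91 + (+1.940) = 7.85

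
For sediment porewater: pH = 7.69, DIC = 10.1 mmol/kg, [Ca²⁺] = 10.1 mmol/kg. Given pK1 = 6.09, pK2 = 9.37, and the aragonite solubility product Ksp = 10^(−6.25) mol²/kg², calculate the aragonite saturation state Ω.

α₂ = 1 / (1 + [H⁺]/K2 + [H⁺]²/(K1K2)) = 1 / (1 + 10^+1.68 + 10^+0.08)
   = 1 / (1 + 47.863 + 1.2023) = 1/50.065 = 0.01997
[CO3²⁻] = α₂ × DIC = 0.01997 × 10.1 = 0.2017 mmol/kg
Ksp = 10^(−6.25) = 5.623×10^-7
Ω = [Ca²⁺][CO3²⁻]/Ksp = (10.1×10^-3)(2.017×10^-4) / 5.623×10^-7 = 3.62

Ω = 3.62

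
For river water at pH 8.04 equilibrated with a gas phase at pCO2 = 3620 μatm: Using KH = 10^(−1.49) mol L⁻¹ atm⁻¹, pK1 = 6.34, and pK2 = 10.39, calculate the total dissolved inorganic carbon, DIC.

[CO2*] = KH · pCO2 = 10^(−1.49) × 3620×10^-6 = 1.171×10^-4 mol/L
α₀ = 1/(1 + K1/[H⁺] + K1K2/[H⁺]²) = 1/(1 + 10^+1.70 + 10^-0.65) = 0.01948
DIC = [CO2*]/α₀ = 1.171×10^-4 / 0.01948 = 6.01 mmol/L

DIC = 6.01 mmol/L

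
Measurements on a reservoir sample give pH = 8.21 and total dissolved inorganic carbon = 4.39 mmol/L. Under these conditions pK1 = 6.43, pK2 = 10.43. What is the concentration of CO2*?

[CO2*] = 0.0712 mmol/L

α₀ = 1 / (1 + K1/[H⁺] + K1K2/[H⁺]²) = 1 / (1 + 10^+1.78 + 10^-0.44)
   = 1 / (1 + 60.256 + 0.36308) = 1/61.619 = 0.01623
[CO2*] = α₀ × DIC = 0.01623 × 4.39 = 0.0712 mmol/L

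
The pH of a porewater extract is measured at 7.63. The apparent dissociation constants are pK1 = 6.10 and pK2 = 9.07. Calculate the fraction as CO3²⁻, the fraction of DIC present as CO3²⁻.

α₂ = 0.0341

α₂ = 1 / (1 + [H⁺]/K2 + [H⁺]²/(K1K2)) = 1 / (1 + 10^+1.44 + 10^-0.09)
   = 1 / (1 + 27.542 + 0.81283) = 1/29.355 = 0.03407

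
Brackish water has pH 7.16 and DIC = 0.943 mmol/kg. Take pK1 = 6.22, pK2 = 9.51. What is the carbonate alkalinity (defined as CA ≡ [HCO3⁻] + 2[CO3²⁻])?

CA = [HCO3⁻] + 2[CO3²⁻] = (α₁ + 2α₂)·DIC
At pH 7.16: [H⁺]/K1 = 10^-0.94 = 0.11482, K2/[H⁺] = 10^-2.35 = 0.0044668
α₁ = 1/(1 + 0.11482 + 0.0044668) = 1/1.1193 = 0.8934; α₂ = α₁·K2/[H⁺] = 0.003991
α₁ + 2α₂ = 0.9014
CA = 0.9014 × 0.943 = 0.850 mmol/kg

CA = 0.850 mmol/kg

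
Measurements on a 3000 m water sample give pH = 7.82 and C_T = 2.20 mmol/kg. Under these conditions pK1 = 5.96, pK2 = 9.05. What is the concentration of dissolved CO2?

α₀ = 1 / (1 + K1/[H⁺] + K1K2/[H⁺]²) = 1 / (1 + 10^+1.86 + 10^+0.63)
   = 1 / (1 + 72.444 + 4.2658) = 1/77.709 = 0.01287
[CO2*] = α₀ × DIC = 0.01287 × 2.20 = 0.0283 mmol/kg

[CO2*] = 0.0283 mmol/kg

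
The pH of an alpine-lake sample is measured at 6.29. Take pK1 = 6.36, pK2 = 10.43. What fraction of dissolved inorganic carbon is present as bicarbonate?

α₁ = 0.460

α₁ = 1 / (1 + [H⁺]/K1 + K2/[H⁺]) = 1 / (1 + 10^+0.07 + 10^-4.14)
   = 1 / (1 + 1.1749 + 7.2444×10^-5) = 1/2.1750 = 0.4598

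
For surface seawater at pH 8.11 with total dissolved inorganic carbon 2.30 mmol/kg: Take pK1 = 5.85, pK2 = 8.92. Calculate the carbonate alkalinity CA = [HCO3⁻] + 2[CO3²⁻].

CA = [HCO3⁻] + 2[CO3²⁻] = (α₁ + 2α₂)·DIC
At pH 8.11: [H⁺]/K1 = 10^-2.26 = 0.0054954, K2/[H⁺] = 10^-0.81 = 0.15488
α₁ = 1/(1 + 0.0054954 + 0.15488) = 1/1.1604 = 0.8618; α₂ = α₁·K2/[H⁺] = 0.1335
α₁ + 2α₂ = 1.1287
CA = 1.1287 × 2.30 = 2.60 mmol/kg

CA = 2.60 mmol/kg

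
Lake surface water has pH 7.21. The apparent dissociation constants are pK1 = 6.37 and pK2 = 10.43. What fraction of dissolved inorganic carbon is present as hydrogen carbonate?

α₁ = 1 / (1 + [H⁺]/K1 + K2/[H⁺]) = 1 / (1 + 10^-0.84 + 10^-3.22)
   = 1 / (1 + 0.14454 + 0.00060256) = 1/1.1451 = 0.8733

α₁ = 0.873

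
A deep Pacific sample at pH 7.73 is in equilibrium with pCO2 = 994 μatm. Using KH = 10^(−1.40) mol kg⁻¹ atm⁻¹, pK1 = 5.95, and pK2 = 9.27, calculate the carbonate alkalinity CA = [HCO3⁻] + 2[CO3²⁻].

[CO2*] = KH · pCO2 = 10^(−1.40) × 994×10^-6 = 3.957×10^-5 mol/kg
α₀ = 1/(1 + K1/[H⁺] + K1K2/[H⁺]²) = 1/(1 + 10^+1.78 + 10^+0.24) = 0.01587
DIC = [CO2*]/α₀ = 3.957×10^-5 / 0.01587 = 2.493 mmol/kg
CA = (α₁ + 2α₂)·DIC = (0.9565 + 2×0.02759) × 2.493 = 2.52 mmol/kg

CA = 2.52 mmol/kg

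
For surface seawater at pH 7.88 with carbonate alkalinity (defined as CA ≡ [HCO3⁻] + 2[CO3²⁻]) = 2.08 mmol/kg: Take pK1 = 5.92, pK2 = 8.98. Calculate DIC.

DIC = 1.96 mmol/kg

CA = [HCO3⁻] + 2[CO3²⁻] = (α₁ + 2α₂)·DIC
At pH 7.88: [H⁺]/K1 = 10^-1.96 = 0.010965, K2/[H⁺] = 10^-1.10 = 0.079433
α₁ = 1/(1 + 0.010965 + 0.079433) = 1/1.0904 = 0.9171; α₂ = α₁·K2/[H⁺] = 0.07285
α₁ + 2α₂ = 1.0628
DIC = CA / (α₁ + 2α₂) = 2.08 / 1.0628 = 1.96 mmol/kg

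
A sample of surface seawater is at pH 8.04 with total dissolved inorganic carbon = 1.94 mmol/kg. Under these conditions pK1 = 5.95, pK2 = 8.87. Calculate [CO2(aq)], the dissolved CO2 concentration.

[CO2*] = 13.6 μmol/kg

α₀ = 1 / (1 + K1/[H⁺] + K1K2/[H⁺]²) = 1 / (1 + 10^+2.09 + 10^+1.26)
   = 1 / (1 + 123.03 + 18.197) = 1/142.22 = 0.007031
[CO2*] = α₀ × DIC = 0.007031 × 1.94 = 0.0136 mmol/kg = 13.6 μmol/kg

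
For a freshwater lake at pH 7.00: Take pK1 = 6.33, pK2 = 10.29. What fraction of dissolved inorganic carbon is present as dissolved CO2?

α₀ = 1 / (1 + K1/[H⁺] + K1K2/[H⁺]²) = 1 / (1 + 10^+0.67 + 10^-2.62)
   = 1 / (1 + 4.6774 + 0.0023988) = 1/5.6798 = 0.1761

α₀ = 0.176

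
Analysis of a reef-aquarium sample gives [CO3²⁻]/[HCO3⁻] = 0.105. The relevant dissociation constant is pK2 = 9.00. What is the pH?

From K2 = [H⁺][CO3²⁻]/[HCO3⁻]:  pH = pK2 + log₁₀([CO3²⁻]/[HCO3⁻])
log₁₀(0.105) = -0.979
pH = 9.00 + (-0.979) = 8.02

pH = 8.02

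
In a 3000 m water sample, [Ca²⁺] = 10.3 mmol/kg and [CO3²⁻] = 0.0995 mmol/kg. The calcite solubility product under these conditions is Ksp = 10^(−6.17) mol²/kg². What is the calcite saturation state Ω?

Ksp = 10^(−6.17) = 6.761×10^-7
Ω = [Ca²⁺][CO3²⁻]/Ksp = (10.3×10^-3)(0.0995×10^-3) / 6.761×10^-7 = 1.52

Ω = 1.52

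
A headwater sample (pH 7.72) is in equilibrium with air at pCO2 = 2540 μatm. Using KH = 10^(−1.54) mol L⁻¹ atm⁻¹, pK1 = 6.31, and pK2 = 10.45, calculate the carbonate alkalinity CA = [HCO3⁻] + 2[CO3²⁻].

CA = 1.89 mmol/L

[CO2*] = KH · pCO2 = 10^(−1.54) × 2540×10^-6 = 7.325×10^-5 mol/L
α₀ = 1/(1 + K1/[H⁺] + K1K2/[H⁺]²) = 1/(1 + 10^+1.41 + 10^-1.32) = 0.03738
DIC = [CO2*]/α₀ = 7.325×10^-5 / 0.03738 = 1.960 mmol/L
CA = (α₁ + 2α₂)·DIC = (0.9608 + 2×0.001789) × 1.960 = 1.89 mmol/L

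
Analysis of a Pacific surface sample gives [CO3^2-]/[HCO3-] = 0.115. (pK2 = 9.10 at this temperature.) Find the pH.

pH = 8.16

From K2 = [H⁺][CO3^2-]/[HCO3-]:  pH = pK2 + log₁₀([CO3^2-]/[HCO3-])
log₁₀(0.115) = -0.939
pH = 9.10 + (-0.939) = 8.16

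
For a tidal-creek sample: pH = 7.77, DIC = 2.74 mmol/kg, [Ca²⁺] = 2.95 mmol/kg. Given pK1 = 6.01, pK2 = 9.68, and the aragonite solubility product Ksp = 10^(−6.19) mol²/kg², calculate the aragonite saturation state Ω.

Ω = 0.150

α₂ = 1 / (1 + [H⁺]/K2 + [H⁺]²/(K1K2)) = 1 / (1 + 10^+1.91 + 10^+0.15)
   = 1 / (1 + 81.283 + 1.4125) = 1/83.696 = 0.01195
[CO3²⁻] = α₂ × DIC = 0.01195 × 2.74 = 0.03274 mmol/kg
Ksp = 10^(−6.19) = 6.457×10^-7
Ω = [Ca²⁺][CO3²⁻]/Ksp = (2.95×10^-3)(3.274×10^-5) / 6.457×10^-7 = 0.150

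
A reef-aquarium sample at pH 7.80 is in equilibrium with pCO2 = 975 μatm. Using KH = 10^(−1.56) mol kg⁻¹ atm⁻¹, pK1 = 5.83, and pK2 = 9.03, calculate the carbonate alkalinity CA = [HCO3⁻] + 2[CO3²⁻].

[CO2*] = KH · pCO2 = 10^(−1.56) × 975×10^-6 = 2.685×10^-5 mol/kg
α₀ = 1/(1 + K1/[H⁺] + K1K2/[H⁺]²) = 1/(1 + 10^+1.97 + 10^+0.74) = 0.01002
DIC = [CO2*]/α₀ = 2.685×10^-5 / 0.01002 = 2.681 mmol/kg
CA = (α₁ + 2α₂)·DIC = (0.9349 + 2×0.05505) × 2.681 = 2.80 mmol/kg

CA = 2.80 mmol/kg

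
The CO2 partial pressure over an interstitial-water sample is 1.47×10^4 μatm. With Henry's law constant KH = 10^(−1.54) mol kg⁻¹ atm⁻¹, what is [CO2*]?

[CO2*] = 424 μmol/kg

KH = 10^(−1.54) = 2.884×10^-2 mol kg⁻¹ atm⁻¹
[CO2*] = KH · pCO2 = 2.884×10^-2 × 1.47×10^4×10^-6 atm = 4.24×10^-4 mol/kg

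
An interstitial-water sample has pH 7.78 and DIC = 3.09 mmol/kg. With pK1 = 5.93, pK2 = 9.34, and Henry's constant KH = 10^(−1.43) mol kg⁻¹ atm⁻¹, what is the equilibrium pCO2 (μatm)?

α₀ = 1 / (1 + K1/[H⁺] + K1K2/[H⁺]²) = 1 / (1 + 10^+1.85 + 10^+0.29)
   = 1 / (1 + 70.795 + 1.9498) = 1/73.744 = 0.01356
[CO2*] = α₀ × DIC = 0.01356 × 3.09 = 0.04190 mmol/kg
pCO2 = [CO2*]/KH = 4.190×10^-5 / 3.715×10^-2 = 1130 μatm

pCO2 = 1130 μatm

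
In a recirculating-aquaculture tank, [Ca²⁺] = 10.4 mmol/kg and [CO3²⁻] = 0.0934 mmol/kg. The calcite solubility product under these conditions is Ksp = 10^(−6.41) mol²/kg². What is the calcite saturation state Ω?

Ω = 2.50

Ksp = 10^(−6.41) = 3.890×10^-7
Ω = [Ca²⁺][CO3²⁻]/Ksp = (10.4×10^-3)(0.0934×10^-3) / 3.890×10^-7 = 2.50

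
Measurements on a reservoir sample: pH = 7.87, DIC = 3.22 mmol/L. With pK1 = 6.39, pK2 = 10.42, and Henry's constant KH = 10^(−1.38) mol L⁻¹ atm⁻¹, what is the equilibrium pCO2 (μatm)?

α₀ = 1 / (1 + K1/[H⁺] + K1K2/[H⁺]²) = 1 / (1 + 10^+1.48 + 10^-1.07)
   = 1 / (1 + 30.200 + 0.085114) = 1/31.285 = 0.03196
[CO2*] = α₀ × DIC = 0.03196 × 3.22 = 0.1029 mmol/L
pCO2 = [CO2*]/KH = 1.029×10^-4 / 4.169×10^-2 = 2470 μatm

pCO2 = 2470 μatm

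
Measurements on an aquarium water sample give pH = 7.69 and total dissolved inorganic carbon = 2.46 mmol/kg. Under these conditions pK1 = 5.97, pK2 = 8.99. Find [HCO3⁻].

α₁ = 1 / (1 + [H⁺]/K1 + K2/[H⁺]) = 1 / (1 + 10^-1.72 + 10^-1.30)
   = 1 / (1 + 0.019055 + 0.050119) = 1/1.0692 = 0.9353
[HCO3⁻] = α₁ × DIC = 0.9353 × 2.46 = 2.30 mmol/kg

[HCO3⁻] = 2.30 mmol/kg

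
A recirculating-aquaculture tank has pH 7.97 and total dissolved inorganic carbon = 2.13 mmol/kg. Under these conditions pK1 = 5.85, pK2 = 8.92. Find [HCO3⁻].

α₁ = 1 / (1 + [H⁺]/K1 + K2/[H⁺]) = 1 / (1 + 10^-2.12 + 10^-0.95)
   = 1 / (1 + 0.0075858 + 0.11220) = 1/1.1198 = 0.8930
[HCO3⁻] = α₁ × DIC = 0.8930 × 2.13 = 1.90 mmol/kg

[HCO3⁻] = 1.90 mmol/kg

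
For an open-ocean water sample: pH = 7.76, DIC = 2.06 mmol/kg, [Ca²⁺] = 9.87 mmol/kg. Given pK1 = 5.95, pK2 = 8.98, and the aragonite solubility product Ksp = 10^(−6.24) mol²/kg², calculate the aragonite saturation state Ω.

α₂ = 1 / (1 + [H⁺]/K2 + [H⁺]²/(K1K2)) = 1 / (1 + 10^+1.22 + 10^-0.59)
   = 1 / (1 + 16.596 + 0.25704) = 1/17.853 = 0.05601
[CO3²⁻] = α₂ × DIC = 0.05601 × 2.06 = 0.1154 mmol/kg
Ksp = 10^(−6.24) = 5.754×10^-7
Ω = [Ca²⁺][CO3²⁻]/Ksp = (9.87×10^-3)(1.154×10^-4) / 5.754×10^-7 = 1.98

Ω = 1.98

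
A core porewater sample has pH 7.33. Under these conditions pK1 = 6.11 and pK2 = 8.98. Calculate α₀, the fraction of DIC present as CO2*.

α₀ = 1 / (1 + K1/[H⁺] + K1K2/[H⁺]²) = 1 / (1 + 10^+1.22 + 10^-0.43)
   = 1 / (1 + 16.596 + 0.37154) = 1/17.967 = 0.05566

α₀ = 0.0557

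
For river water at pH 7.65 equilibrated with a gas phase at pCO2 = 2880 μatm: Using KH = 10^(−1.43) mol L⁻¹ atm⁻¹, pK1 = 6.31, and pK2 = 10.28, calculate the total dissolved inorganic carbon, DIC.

DIC = 2.45 mmol/L

[CO2*] = KH · pCO2 = 10^(−1.43) × 2880×10^-6 = 1.070×10^-4 mol/L
α₀ = 1/(1 + K1/[H⁺] + K1K2/[H⁺]²) = 1/(1 + 10^+1.34 + 10^-1.29) = 0.04361
DIC = [CO2*]/α₀ = 1.070×10^-4 / 0.04361 = 2.45 mmol/L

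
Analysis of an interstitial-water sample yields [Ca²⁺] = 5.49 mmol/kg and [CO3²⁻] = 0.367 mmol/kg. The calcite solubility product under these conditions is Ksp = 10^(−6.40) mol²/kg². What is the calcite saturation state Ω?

Ω = 5.06

Ksp = 10^(−6.40) = 3.981×10^-7
Ω = [Ca²⁺][CO3²⁻]/Ksp = (5.49×10^-3)(0.367×10^-3) / 3.981×10^-7 = 5.06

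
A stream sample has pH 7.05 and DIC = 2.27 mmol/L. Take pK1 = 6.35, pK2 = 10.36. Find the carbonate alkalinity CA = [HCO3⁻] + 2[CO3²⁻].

CA = [HCO3⁻] + 2[CO3²⁻] = (α₁ + 2α₂)·DIC
At pH 7.05: [H⁺]/K1 = 10^-0.70 = 0.19953, K2/[H⁺] = 10^-3.31 = 0.00048978
α₁ = 1/(1 + 0.19953 + 0.00048978) = 1/1.2000 = 0.8333; α₂ = α₁·K2/[H⁺] = 0.0004081
α₁ + 2α₂ = 0.8341
CA = 0.8341 × 2.27 = 1.89 mmol/L

CA = 1.89 mmol/L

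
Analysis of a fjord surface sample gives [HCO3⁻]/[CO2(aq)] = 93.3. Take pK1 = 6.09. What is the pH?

From K1 = [H⁺][HCO3⁻]/[CO2(aq)]:  pH = pK1 + log₁₀([HCO3⁻]/[CO2(aq)])
log₁₀(93.3) = +1.970
pH = 6.09 + (+1.970) = 8.06

pH = 8.06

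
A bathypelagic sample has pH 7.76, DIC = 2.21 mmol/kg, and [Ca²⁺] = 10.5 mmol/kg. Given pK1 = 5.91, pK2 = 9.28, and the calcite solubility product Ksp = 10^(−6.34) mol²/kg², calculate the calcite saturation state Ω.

Ω = 1.47

α₂ = 1 / (1 + [H⁺]/K2 + [H⁺]²/(K1K2)) = 1 / (1 + 10^+1.52 + 10^-0.33)
   = 1 / (1 + 33.113 + 0.46774) = 1/34.581 = 0.02892
[CO3²⁻] = α₂ × DIC = 0.02892 × 2.21 = 0.06391 mmol/kg
Ksp = 10^(−6.34) = 4.571×10^-7
Ω = [Ca²⁺][CO3²⁻]/Ksp = (10.5×10^-3)(6.391×10^-5) / 4.571×10^-7 = 1.47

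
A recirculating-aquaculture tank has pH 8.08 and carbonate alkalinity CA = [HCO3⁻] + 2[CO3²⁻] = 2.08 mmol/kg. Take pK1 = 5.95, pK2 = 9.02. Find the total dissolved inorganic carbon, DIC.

CA = [HCO3⁻] + 2[CO3²⁻] = (α₁ + 2α₂)·DIC
At pH 8.08: [H⁺]/K1 = 10^-2.13 = 0.0074131, K2/[H⁺] = 10^-0.94 = 0.11482
α₁ = 1/(1 + 0.0074131 + 0.11482) = 1/1.1222 = 0.8911; α₂ = α₁·K2/[H⁺] = 0.1023
α₁ + 2α₂ = 1.0957
DIC = CA / (α₁ + 2α₂) = 2.08 / 1.0957 = 1.90 mmol/kg

DIC = 1.90 mmol/kg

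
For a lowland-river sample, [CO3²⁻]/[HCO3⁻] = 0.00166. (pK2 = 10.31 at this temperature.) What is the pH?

pH = 7.53

From K2 = [H⁺][CO3²⁻]/[HCO3⁻]:  pH = pK2 + log₁₀([CO3²⁻]/[HCO3⁻])
log₁₀(0.00166) = -2.780
pH = 10.31 + (-2.780) = 7.53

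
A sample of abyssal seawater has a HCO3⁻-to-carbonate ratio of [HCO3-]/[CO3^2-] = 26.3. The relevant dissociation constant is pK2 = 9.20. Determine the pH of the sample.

From K2 = [H⁺][CO3^2-]/[HCO3-]:  pH = pK2 − log₁₀([HCO3-]/[CO3^2-])
log₁₀(26.3) = +1.420
pH = 9.20 − (+1.420) = 7.78

pH = 7.78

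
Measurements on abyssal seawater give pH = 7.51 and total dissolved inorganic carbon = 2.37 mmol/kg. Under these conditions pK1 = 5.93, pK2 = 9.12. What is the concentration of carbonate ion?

[CO3²⁻] = 0.0554 mmol/kg

α₂ = 1 / (1 + [H⁺]/K2 + [H⁺]²/(K1K2)) = 1 / (1 + 10^+1.61 + 10^+0.03)
   = 1 / (1 + 40.738 + 1.0715) = 1/42.810 = 0.02336
[CO3²⁻] = α₂ × DIC = 0.02336 × 2.37 = 0.0554 mmol/kg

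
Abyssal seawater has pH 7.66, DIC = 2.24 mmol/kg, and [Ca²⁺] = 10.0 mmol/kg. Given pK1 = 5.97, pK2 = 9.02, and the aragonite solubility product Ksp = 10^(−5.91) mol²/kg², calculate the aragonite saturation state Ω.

α₂ = 1 / (1 + [H⁺]/K2 + [H⁺]²/(K1K2)) = 1 / (1 + 10^+1.36 + 10^-0.33)
   = 1 / (1 + 22.909 + 0.46774) = 1/24.376 = 0.04102
[CO3²⁻] = α₂ × DIC = 0.04102 × 2.24 = 0.09189 mmol/kg
Ksp = 10^(−5.91) = 1.230×10^-6
Ω = [Ca²⁺][CO3²⁻]/Ksp = (10.0×10^-3)(9.189×10^-5) / 1.230×10^-6 = 0.747

Ω = 0.747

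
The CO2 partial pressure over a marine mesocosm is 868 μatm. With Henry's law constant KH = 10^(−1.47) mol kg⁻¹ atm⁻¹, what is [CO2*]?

[CO2*] = 29.4 μmol/kg

KH = 10^(−1.47) = 3.388×10^-2 mol kg⁻¹ atm⁻¹
[CO2*] = KH · pCO2 = 3.388×10^-2 × 868×10^-6 atm = 2.94×10^-5 mol/kg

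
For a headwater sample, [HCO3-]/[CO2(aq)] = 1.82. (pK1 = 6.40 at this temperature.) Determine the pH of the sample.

pH = 6.66

From K1 = [H⁺][HCO3-]/[CO2(aq)]:  pH = pK1 + log₁₀([HCO3-]/[CO2(aq)])
log₁₀(1.82) = +0.260
pH = 6.40 + (+0.260) = 6.66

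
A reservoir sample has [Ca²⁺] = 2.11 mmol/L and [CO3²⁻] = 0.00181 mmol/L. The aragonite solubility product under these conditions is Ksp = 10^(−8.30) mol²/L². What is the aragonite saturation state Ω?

Ω = 0.762

Ksp = 10^(−8.30) = 5.012×10^-9
Ω = [Ca²⁺][CO3²⁻]/Ksp = (2.11×10^-3)(0.00181×10^-3) / 5.012×10^-9 = 0.762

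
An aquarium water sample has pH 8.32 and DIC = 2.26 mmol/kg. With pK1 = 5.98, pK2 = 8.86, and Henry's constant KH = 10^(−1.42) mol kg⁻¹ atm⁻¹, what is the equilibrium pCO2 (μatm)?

α₀ = 1 / (1 + K1/[H⁺] + K1K2/[H⁺]²) = 1 / (1 + 10^+2.34 + 10^+1.80)
   = 1 / (1 + 218.78 + 63.096) = 1/282.87 = 0.003535
[CO2*] = α₀ × DIC = 0.003535 × 2.26 = 0.007989 mmol/kg = 7.989 μmol/kg
pCO2 = [CO2*]/KH = 7.989×10^-6 / 3.802×10^-2 = 210 μatm

pCO2 = 210 μatm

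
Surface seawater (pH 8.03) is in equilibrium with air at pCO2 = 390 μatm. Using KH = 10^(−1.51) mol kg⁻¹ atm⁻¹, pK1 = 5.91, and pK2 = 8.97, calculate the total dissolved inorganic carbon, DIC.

DIC = 1.78 mmol/kg

[CO2*] = KH · pCO2 = 10^(−1.51) × 390×10^-6 = 1.205×10^-5 mol/kg
α₀ = 1/(1 + K1/[H⁺] + K1K2/[H⁺]²) = 1/(1 + 10^+2.12 + 10^+1.18) = 0.006759
DIC = [CO2*]/α₀ = 1.205×10^-5 / 0.006759 = 1.78 mmol/kg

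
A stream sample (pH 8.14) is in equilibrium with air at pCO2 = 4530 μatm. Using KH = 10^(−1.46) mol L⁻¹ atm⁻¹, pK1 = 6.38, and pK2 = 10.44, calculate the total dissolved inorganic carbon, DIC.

[CO2*] = KH · pCO2 = 10^(−1.46) × 4530×10^-6 = 1.571×10^-4 mol/L
α₀ = 1/(1 + K1/[H⁺] + K1K2/[H⁺]²) = 1/(1 + 10^+1.76 + 10^-0.54) = 0.01700
DIC = [CO2*]/α₀ = 1.571×10^-4 / 0.01700 = 9.24 mmol/L

DIC = 9.24 mmol/L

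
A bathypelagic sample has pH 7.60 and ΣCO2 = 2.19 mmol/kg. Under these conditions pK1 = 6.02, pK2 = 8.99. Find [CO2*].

α₀ = 1 / (1 + K1/[H⁺] + K1K2/[H⁺]²) = 1 / (1 + 10^+1.58 + 10^+0.19)
   = 1 / (1 + 38.019 + 1.5488) = 1/40.568 = 0.02465
[CO2*] = α₀ × DIC = 0.02465 × 2.19 = 0.0540 mmol/kg

[CO2*] = 0.0540 mmol/kg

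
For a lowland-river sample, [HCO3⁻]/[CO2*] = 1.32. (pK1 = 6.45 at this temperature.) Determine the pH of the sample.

pH = 6.57

From K1 = [H⁺][HCO3⁻]/[CO2*]:  pH = pK1 + log₁₀([HCO3⁻]/[CO2*])
log₁₀(1.32) = +0.121
pH = 6.45 + (+0.121) = 6.57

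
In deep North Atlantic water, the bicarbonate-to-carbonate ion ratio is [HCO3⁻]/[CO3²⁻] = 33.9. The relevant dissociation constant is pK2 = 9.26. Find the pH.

pH = 7.73

From K2 = [H⁺][CO3²⁻]/[HCO3⁻]:  pH = pK2 − log₁₀([HCO3⁻]/[CO3²⁻])
log₁₀(33.9) = +1.530
pH = 9.26 − (+1.530) = 7.73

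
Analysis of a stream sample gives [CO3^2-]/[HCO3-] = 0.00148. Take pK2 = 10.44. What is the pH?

pH = 7.61

From K2 = [H⁺][CO3^2-]/[HCO3-]:  pH = pK2 + log₁₀([CO3^2-]/[HCO3-])
log₁₀(0.00148) = -2.830
pH = 10.44 + (-2.830) = 7.61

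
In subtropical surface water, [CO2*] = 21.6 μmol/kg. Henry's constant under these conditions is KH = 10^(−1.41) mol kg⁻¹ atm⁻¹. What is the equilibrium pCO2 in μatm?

KH = 10^(−1.41) = 3.890×10^-2 mol kg⁻¹ atm⁻¹
pCO2 = [CO2*]/KH = 21.6×10^-6 / 3.890×10^-2 = 5.55×10^-4 atm = 555 μatm

pCO2 = 555 μatm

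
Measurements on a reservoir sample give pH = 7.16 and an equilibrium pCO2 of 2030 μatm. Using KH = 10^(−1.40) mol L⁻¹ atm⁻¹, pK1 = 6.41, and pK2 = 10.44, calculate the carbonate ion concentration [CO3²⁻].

[CO3²⁻] = 0.239 μmol/L

[CO2*] = KH · pCO2 = 10^(−1.40) × 2030×10^-6 = 8.082×10^-5 mol/L
α₀ = 1/(1 + K1/[H⁺] + K1K2/[H⁺]²) = 1/(1 + 10^+0.75 + 10^-2.53) = 0.1509
DIC = [CO2*]/α₀ = 8.082×10^-5 / 0.1509 = 0.5355 mmol/L
[CO3²⁻] = α₂·DIC; α₂ = 0.0004454, so [CO3²⁻] = 0.0004454 × 0.5355 = 0.000239 mmol/L = 0.239 μmol/L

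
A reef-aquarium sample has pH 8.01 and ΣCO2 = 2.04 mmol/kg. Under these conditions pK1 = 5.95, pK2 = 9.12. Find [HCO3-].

[HCO3⁻] = 1.88 mmol/kg

α₁ = 1 / (1 + [H⁺]/K1 + K2/[H⁺]) = 1 / (1 + 10^-2.06 + 10^-1.11)
   = 1 / (1 + 0.0087096 + 0.077625) = 1/1.0863 = 0.9205
[HCO3⁻] = α₁ × DIC = 0.9205 × 2.04 = 1.88 mmol/kg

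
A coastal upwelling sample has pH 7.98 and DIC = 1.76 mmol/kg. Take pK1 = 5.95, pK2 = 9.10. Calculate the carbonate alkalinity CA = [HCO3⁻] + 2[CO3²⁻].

CA = [HCO3⁻] + 2[CO3²⁻] = (α₁ + 2α₂)·DIC
At pH 7.98: [H⁺]/K1 = 10^-2.03 = 0.0093325, K2/[H⁺] = 10^-1.12 = 0.075858
α₁ = 1/(1 + 0.0093325 + 0.075858) = 1/1.0852 = 0.9215; α₂ = α₁·K2/[H⁺] = 0.06990
α₁ + 2α₂ = 1.0613
CA = 1.0613 × 1.76 = 1.87 mmol/kg

CA = 1.87 mmol/kg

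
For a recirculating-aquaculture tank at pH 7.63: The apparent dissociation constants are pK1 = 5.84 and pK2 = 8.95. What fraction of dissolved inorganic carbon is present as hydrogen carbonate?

α₁ = 0.940

α₁ = 1 / (1 + [H⁺]/K1 + K2/[H⁺]) = 1 / (1 + 10^-1.79 + 10^-1.32)
   = 1 / (1 + 0.016218 + 0.047863) = 1/1.0641 = 0.9398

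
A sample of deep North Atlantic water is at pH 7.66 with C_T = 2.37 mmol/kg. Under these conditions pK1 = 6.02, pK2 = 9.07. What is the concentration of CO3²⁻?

[CO3²⁻] = 0.0868 mmol/kg

α₂ = 1 / (1 + [H⁺]/K2 + [H⁺]²/(K1K2)) = 1 / (1 + 10^+1.41 + 10^-0.23)
   = 1 / (1 + 25.704 + 0.58884) = 1/27.293 = 0.03664
[CO3²⁻] = α₂ × DIC = 0.03664 × 2.37 = 0.0868 mmol/kg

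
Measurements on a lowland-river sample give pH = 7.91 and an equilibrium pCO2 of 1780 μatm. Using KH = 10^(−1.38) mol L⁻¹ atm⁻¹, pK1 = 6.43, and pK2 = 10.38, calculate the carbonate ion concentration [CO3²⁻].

[CO3²⁻] = 7.59 μmol/L

[CO2*] = KH · pCO2 = 10^(−1.38) × 1780×10^-6 = 7.420×10^-5 mol/L
α₀ = 1/(1 + K1/[H⁺] + K1K2/[H⁺]²) = 1/(1 + 10^+1.48 + 10^-0.99) = 0.03195
DIC = [CO2*]/α₀ = 7.420×10^-5 / 0.03195 = 2.323 mmol/L
[CO3²⁻] = α₂·DIC; α₂ = 0.003269, so [CO3²⁻] = 0.003269 × 2.323 = 0.00759 mmol/L = 7.59 μmol/L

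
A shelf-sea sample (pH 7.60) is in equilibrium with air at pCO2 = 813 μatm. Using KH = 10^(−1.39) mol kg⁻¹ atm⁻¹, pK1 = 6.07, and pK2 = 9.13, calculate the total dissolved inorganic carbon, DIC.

[CO2*] = KH · pCO2 = 10^(−1.39) × 813×10^-6 = 3.312×10^-5 mol/kg
α₀ = 1/(1 + K1/[H⁺] + K1K2/[H⁺]²) = 1/(1 + 10^+1.53 + 10^-0.00) = 0.02787
DIC = [CO2*]/α₀ = 3.312×10^-5 / 0.02787 = 1.19 mmol/kg

DIC = 1.19 mmol/kg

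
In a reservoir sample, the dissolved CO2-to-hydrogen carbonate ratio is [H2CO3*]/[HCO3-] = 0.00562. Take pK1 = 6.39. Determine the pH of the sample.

From K1 = [H⁺][HCO3-]/[H2CO3*]:  pH = pK1 − log₁₀([H2CO3*]/[HCO3-])
log₁₀(0.00562) = -2.250
pH = 6.39 − (-2.250) = 8.64

pH = 8.64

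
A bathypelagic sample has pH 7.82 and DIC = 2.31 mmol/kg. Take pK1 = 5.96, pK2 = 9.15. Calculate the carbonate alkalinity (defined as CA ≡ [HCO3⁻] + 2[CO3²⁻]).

CA = [HCO3⁻] + 2[CO3²⁻] = (α₁ + 2α₂)·DIC
At pH 7.82: [H⁺]/K1 = 10^-1.86 = 0.013804, K2/[H⁺] = 10^-1.33 = 0.046774
α₁ = 1/(1 + 0.013804 + 0.046774) = 1/1.0606 = 0.9429; α₂ = α₁·K2/[H⁺] = 0.04410
α₁ + 2α₂ = 1.0311
CA = 1.0311 × 2.31 = 2.38 mmol/kg

CA = 2.38 mmol/kg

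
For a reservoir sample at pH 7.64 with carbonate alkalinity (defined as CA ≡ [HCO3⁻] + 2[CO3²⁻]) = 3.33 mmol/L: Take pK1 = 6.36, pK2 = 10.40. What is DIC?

DIC = 3.50 mmol/L

CA = [HCO3⁻] + 2[CO3²⁻] = (α₁ + 2α₂)·DIC
At pH 7.64: [H⁺]/K1 = 10^-1.28 = 0.052481, K2/[H⁺] = 10^-2.76 = 0.0017378
α₁ = 1/(1 + 0.052481 + 0.0017378) = 1/1.0542 = 0.9486; α₂ = α₁·K2/[H⁺] = 0.001648
α₁ + 2α₂ = 0.9519
DIC = CA / (α₁ + 2α₂) = 3.33 / 0.9519 = 3.50 mmol/L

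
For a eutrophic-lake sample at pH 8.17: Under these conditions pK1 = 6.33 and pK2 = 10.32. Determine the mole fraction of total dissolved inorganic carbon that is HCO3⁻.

α₁ = 0.979

α₁ = 1 / (1 + [H⁺]/K1 + K2/[H⁺]) = 1 / (1 + 10^-1.84 + 10^-2.15)
   = 1 / (1 + 0.014454 + 0.0070795) = 1/1.0215 = 0.9789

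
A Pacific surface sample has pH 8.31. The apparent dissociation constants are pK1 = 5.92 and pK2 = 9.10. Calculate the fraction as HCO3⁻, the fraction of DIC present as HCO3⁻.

α₁ = 0.857

α₁ = 1 / (1 + [H⁺]/K1 + K2/[H⁺]) = 1 / (1 + 10^-2.39 + 10^-0.79)
   = 1 / (1 + 0.0040738 + 0.16218) = 1/1.1663 = 0.8574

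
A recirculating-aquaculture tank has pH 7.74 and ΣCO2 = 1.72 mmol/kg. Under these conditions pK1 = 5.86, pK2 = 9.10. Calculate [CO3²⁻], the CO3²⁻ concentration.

[CO3²⁻] = 0.0710 mmol/kg

α₂ = 1 / (1 + [H⁺]/K2 + [H⁺]²/(K1K2)) = 1 / (1 + 10^+1.36 + 10^-0.52)
   = 1 / (1 + 22.909 + 0.30200) = 1/24.211 = 0.04130
[CO3²⁻] = α₂ × DIC = 0.04130 × 1.72 = 0.0710 mmol/kg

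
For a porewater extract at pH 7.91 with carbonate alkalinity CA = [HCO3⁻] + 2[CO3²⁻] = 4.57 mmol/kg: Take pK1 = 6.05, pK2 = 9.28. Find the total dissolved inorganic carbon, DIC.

CA = [HCO3⁻] + 2[CO3²⁻] = (α₁ + 2α₂)·DIC
At pH 7.91: [H⁺]/K1 = 10^-1.86 = 0.013804, K2/[H⁺] = 10^-1.37 = 0.042658
α₁ = 1/(1 + 0.013804 + 0.042658) = 1/1.0565 = 0.9466; α₂ = α₁·K2/[H⁺] = 0.04038
α₁ + 2α₂ = 1.0273
DIC = CA / (α₁ + 2α₂) = 4.57 / 1.0273 = 4.45 mmol/kg

DIC = 4.45 mmol/kg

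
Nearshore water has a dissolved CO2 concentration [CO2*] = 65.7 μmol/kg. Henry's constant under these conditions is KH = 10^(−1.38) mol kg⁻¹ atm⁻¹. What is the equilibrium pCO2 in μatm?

pCO2 = 1580 μatm

KH = 10^(−1.38) = 4.169×10^-2 mol kg⁻¹ atm⁻¹
pCO2 = [CO2*]/KH = 65.7×10^-6 / 4.169×10^-2 = 1.58×10^-3 atm = 1580 μatm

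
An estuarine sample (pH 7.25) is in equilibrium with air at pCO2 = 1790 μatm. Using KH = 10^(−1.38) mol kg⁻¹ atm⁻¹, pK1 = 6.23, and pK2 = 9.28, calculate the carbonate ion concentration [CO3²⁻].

[CO3²⁻] = 7.29 μmol/kg

[CO2*] = KH · pCO2 = 10^(−1.38) × 1790×10^-6 = 7.462×10^-5 mol/kg
α₀ = 1/(1 + K1/[H⁺] + K1K2/[H⁺]²) = 1/(1 + 10^+1.02 + 10^-1.01) = 0.08644
DIC = [CO2*]/α₀ = 7.462×10^-5 / 0.08644 = 0.8633 mmol/kg
[CO3²⁻] = α₂·DIC; α₂ = 0.008447, so [CO3²⁻] = 0.008447 × 0.8633 = 0.00729 mmol/kg = 7.29 μmol/kg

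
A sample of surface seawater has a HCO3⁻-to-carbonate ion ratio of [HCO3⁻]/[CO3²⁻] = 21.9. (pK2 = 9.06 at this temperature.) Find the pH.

pH = 7.72

From K2 = [H⁺][CO3²⁻]/[HCO3⁻]:  pH = pK2 − log₁₀([HCO3⁻]/[CO3²⁻])
log₁₀(21.9) = +1.340
pH = 9.06 − (+1.340) = 7.72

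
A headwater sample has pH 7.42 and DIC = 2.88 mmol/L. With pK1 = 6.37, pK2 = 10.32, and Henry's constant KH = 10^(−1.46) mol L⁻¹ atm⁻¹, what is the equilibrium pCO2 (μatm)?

α₀ = 1 / (1 + K1/[H⁺] + K1K2/[H⁺]²) = 1 / (1 + 10^+1.05 + 10^-1.85)
   = 1 / (1 + 11.220 + 0.014125) = 1/12.234 = 0.08174
[CO2*] = α₀ × DIC = 0.08174 × 2.88 = 0.2354 mmol/L
pCO2 = [CO2*]/KH = 2.354×10^-4 / 3.467×10^-2 = 6790 μatm

pCO2 = 6790 μatm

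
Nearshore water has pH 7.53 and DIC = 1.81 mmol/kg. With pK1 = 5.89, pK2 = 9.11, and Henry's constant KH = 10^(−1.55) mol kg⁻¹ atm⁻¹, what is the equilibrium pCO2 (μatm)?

pCO2 = 1400 μatm

α₀ = 1 / (1 + K1/[H⁺] + K1K2/[H⁺]²) = 1 / (1 + 10^+1.64 + 10^+0.06)
   = 1 / (1 + 43.652 + 1.1482) = 1/45.800 = 0.02183
[CO2*] = α₀ × DIC = 0.02183 × 1.81 = 0.03952 mmol/kg
pCO2 = [CO2*]/KH = 3.952×10^-5 / 2.818×10^-2 = 1400 μatm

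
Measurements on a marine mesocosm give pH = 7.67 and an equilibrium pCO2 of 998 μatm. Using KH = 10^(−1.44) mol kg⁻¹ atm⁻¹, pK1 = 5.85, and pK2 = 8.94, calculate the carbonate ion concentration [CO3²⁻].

[CO3²⁻] = 0.129 mmol/kg

[CO2*] = KH · pCO2 = 10^(−1.44) × 998×10^-6 = 3.624×10^-5 mol/kg
α₀ = 1/(1 + K1/[H⁺] + K1K2/[H⁺]²) = 1/(1 + 10^+1.82 + 10^+0.55) = 0.01416
DIC = [CO2*]/α₀ = 3.624×10^-5 / 0.01416 = 2.559 mmol/kg
[CO3²⁻] = α₂·DIC; α₂ = 0.05024, so [CO3²⁻] = 0.05024 × 2.559 = 0.129 mmol/kg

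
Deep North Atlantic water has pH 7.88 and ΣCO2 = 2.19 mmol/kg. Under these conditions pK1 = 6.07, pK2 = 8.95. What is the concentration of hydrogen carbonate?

[HCO3⁻] = 1.99 mmol/kg

α₁ = 1 / (1 + [H⁺]/K1 + K2/[H⁺]) = 1 / (1 + 10^-1.81 + 10^-1.07)
   = 1 / (1 + 0.015488 + 0.085114) = 1/1.1006 = 0.9086
[HCO3⁻] = α₁ × DIC = 0.9086 × 2.19 = 1.99 mmol/kg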